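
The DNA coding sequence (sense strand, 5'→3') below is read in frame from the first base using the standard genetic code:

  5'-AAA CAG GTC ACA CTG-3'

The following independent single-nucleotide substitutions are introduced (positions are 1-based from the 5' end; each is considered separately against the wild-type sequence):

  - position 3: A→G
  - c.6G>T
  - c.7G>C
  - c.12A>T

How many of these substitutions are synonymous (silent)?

Codon 1: AAA (Lys) → AAG (Lys) — synonymous.
Codon 2: CAG (Gln) → CAT (His) — missense.
Codon 3: GTC (Val) → CTC (Leu) — missense.
Codon 4: ACA (Thr) → ACT (Thr) — synonymous.
Synonymous: 2 of 4.

2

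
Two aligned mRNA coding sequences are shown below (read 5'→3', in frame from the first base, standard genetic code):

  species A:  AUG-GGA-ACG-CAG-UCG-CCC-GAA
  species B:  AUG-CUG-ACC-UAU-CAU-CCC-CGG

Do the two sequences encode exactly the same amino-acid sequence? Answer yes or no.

no

Codon 1: AUG Met / AUG Met — identical.
Codon 2: GGA Gly / CUG Leu — nonsynonymous.
Codon 3: ACG Thr / ACC Thr — synonymous.
Codon 4: CAG Gln / UAU Tyr — nonsynonymous.
Codon 5: UCG Ser / CAU His — nonsynonymous.
Codon 6: CCC Pro / CCC Pro — identical.
Codon 7: GAA Glu / CGG Arg — nonsynonymous.
Nonsynonymous differences: 4 → different protein.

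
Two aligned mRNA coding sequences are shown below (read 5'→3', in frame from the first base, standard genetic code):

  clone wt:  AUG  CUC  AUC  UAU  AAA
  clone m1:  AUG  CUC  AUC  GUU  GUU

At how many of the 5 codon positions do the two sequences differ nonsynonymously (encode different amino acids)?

Codon 1: AUG Met / AUG Met — identical.
Codon 2: CUC Leu / CUC Leu — identical.
Codon 3: AUC Ile / AUC Ile — identical.
Codon 4: UAU Tyr / GUU Val — nonsynonymous.
Codon 5: AAA Lys / GUU Val — nonsynonymous.
Nonsynonymous differences: 2.

2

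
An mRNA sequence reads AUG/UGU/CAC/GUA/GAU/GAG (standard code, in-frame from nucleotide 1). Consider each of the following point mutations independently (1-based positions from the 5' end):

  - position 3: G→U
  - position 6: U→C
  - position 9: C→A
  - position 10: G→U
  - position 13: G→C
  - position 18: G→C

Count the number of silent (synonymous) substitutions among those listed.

Codon 1: AUG (Met) → AUU (Ile) — missense.
Codon 2: UGU (Cys) → UGC (Cys) — synonymous.
Codon 3: CAC (His) → CAA (Gln) — missense.
Codon 4: GUA (Val) → UUA (Leu) — missense.
Codon 5: GAU (Asp) → CAU (His) — missense.
Codon 6: GAG (Glu) → GAC (Asp) — missense.
Synonymous: 1 of 6.

1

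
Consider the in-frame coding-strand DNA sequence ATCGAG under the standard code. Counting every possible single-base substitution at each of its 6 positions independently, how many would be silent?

Codon 1 (ATC, Ile): 2 synonymous substitutions.
Codon 2 (GAG, Glu): 1 synonymous substitution.
Total: 2 + 1 = 3.

3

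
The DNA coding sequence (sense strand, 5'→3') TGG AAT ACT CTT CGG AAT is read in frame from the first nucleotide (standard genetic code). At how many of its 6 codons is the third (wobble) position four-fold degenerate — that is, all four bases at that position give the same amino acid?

3

Codon 1 TGG (Trp): third position 1-fold.
Codon 2 AAT (Asn): third position 2-fold.
Codon 3 ACT (Thr): third position 4-fold.
Codon 4 CTT (Leu): third position 4-fold.
Codon 5 CGG (Arg): third position 4-fold.
Codon 6 AAT (Asn): third position 2-fold.
Four-fold degenerate third positions: 3.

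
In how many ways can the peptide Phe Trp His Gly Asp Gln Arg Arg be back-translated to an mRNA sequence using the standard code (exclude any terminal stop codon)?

2304

Phe: 2 codons.
Trp: 1 codon.
His: 2 codons.
Gly: 4 codons.
Asp: 2 codons.
Gln: 2 codons.
Arg: 6 codons.
Arg: 6 codons.
2 × 1 × 2 × 4 × 2 × 2 × 6 × 6 = 2304.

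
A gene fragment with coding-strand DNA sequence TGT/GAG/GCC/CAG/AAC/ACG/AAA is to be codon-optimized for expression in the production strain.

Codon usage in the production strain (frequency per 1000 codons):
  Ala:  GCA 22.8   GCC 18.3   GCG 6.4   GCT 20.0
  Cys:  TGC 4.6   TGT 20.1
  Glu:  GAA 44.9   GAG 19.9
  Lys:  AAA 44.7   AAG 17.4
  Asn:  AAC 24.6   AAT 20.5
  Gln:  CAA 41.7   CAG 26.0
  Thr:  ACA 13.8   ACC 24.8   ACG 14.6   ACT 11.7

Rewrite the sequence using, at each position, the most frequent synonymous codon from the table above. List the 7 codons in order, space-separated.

TGT GAA GCA CAA AAC ACC AAA

Codon 1 (Cys): best is TGT at 20.1.
Codon 2 (Glu): best is GAA at 44.9.
Codon 3 (Ala): best is GCA at 22.8.
Codon 4 (Gln): best is CAA at 41.7.
Codon 5 (Asn): best is AAC at 24.6.
Codon 6 (Thr): best is ACC at 24.8.
Codon 7 (Lys): best is AAA at 44.7.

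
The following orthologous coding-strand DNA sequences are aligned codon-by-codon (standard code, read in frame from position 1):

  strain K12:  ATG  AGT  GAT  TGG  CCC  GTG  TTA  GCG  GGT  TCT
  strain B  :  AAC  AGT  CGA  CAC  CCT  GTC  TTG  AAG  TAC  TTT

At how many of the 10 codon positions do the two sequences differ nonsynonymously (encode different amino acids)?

6

Codon 1: ATG Met / AAC Asn — nonsynonymous.
Codon 2: AGT Ser / AGT Ser — identical.
Codon 3: GAT Asp / CGA Arg — nonsynonymous.
Codon 4: TGG Trp / CAC His — nonsynonymous.
Codon 5: CCC Pro / CCT Pro — synonymous.
Codon 6: GTG Val / GTC Val — synonymous.
Codon 7: TTA Leu / TTG Leu — synonymous.
Codon 8: GCG Ala / AAG Lys — nonsynonymous.
Codon 9: GGT Gly / TAC Tyr — nonsynonymous.
Codon 10: TCT Ser / TTT Phe — nonsynonymous.
Nonsynonymous differences: 6.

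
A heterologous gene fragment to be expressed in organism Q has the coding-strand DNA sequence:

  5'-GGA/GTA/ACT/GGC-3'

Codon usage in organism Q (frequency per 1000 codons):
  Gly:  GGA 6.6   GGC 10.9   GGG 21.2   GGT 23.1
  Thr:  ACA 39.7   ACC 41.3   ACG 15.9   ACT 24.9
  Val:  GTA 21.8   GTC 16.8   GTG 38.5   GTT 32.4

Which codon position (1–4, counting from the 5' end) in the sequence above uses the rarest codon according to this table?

Codon 1 GGA (Gly): 6.6 per 1000.
Codon 2 GTA (Val): 21.8 per 1000.
Codon 3 ACT (Thr): 24.9 per 1000.
Codon 4 GGC (Gly): 10.9 per 1000.
Lowest frequency is 6.6 at codon 1.

1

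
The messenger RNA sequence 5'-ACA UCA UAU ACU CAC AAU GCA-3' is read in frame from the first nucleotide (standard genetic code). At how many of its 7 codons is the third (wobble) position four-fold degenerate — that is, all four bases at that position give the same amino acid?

Codon 1 ACA (Thr): third position 4-fold.
Codon 2 UCA (Ser): third position 4-fold.
Codon 3 UAU (Tyr): third position 2-fold.
Codon 4 ACU (Thr): third position 4-fold.
Codon 5 CAC (His): third position 2-fold.
Codon 6 AAU (Asn): third position 2-fold.
Codon 7 GCA (Ala): third position 4-fold.
Four-fold degenerate third positions: 4.

4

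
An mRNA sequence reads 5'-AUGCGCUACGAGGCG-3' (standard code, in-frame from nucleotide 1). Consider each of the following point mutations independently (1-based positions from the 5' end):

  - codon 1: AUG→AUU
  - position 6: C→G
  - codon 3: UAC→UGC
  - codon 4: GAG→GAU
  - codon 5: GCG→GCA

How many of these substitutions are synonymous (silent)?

2

Codon 1: AUG (Met) → AUU (Ile) — missense.
Codon 2: CGC (Arg) → CGG (Arg) — synonymous.
Codon 3: UAC (Tyr) → UGC (Cys) — missense.
Codon 4: GAG (Glu) → GAU (Asp) — missense.
Codon 5: GCG (Ala) → GCA (Ala) — synonymous.
Synonymous: 2 of 5.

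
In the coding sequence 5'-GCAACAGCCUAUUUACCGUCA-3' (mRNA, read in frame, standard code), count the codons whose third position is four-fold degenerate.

Codon 1 GCA (Ala): third position 4-fold.
Codon 2 ACA (Thr): third position 4-fold.
Codon 3 GCC (Ala): third position 4-fold.
Codon 4 UAU (Tyr): third position 2-fold.
Codon 5 UUA (Leu): third position 2-fold.
Codon 6 CCG (Pro): third position 4-fold.
Codon 7 UCA (Ser): third position 4-fold.
Four-fold degenerate third positions: 5.

5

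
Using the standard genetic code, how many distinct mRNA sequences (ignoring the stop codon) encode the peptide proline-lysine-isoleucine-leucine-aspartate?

288

Pro: 4 codons.
Lys: 2 codons.
Ile: 3 codons.
Leu: 6 codons.
Asp: 2 codons.
4 × 2 × 3 × 6 × 2 = 288.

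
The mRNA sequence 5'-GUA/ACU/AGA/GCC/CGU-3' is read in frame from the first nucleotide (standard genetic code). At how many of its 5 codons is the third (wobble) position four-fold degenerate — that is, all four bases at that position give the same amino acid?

Codon 1 GUA (Val): third position 4-fold.
Codon 2 ACU (Thr): third position 4-fold.
Codon 3 AGA (Arg): third position 2-fold.
Codon 4 GCC (Ala): third position 4-fold.
Codon 5 CGU (Arg): third position 4-fold.
Four-fold degenerate third positions: 4.

4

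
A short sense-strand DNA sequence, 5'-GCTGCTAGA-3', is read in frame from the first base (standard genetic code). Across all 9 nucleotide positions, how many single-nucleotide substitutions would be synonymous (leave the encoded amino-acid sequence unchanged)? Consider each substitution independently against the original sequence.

Codon 1 (GCT, Ala): 3 synonymous substitutions.
Codon 2 (GCT, Ala): 3 synonymous substitutions.
Codon 3 (AGA, Arg): 2 synonymous substitutions.
Total: 3 + 3 + 2 = 8.

8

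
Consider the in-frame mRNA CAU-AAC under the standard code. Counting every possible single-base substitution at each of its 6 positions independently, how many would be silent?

Codon 1 (CAU, His): 1 synonymous substitution.
Codon 2 (AAC, Asn): 1 synonymous substitution.
Total: 1 + 1 = 2.

2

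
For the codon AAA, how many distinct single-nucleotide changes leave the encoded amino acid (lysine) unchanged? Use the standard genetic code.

1

Position 1: none → 0 synonymous.
Position 2: none → 0 synonymous.
Position 3: AAG → 1 synonymous.
Total: 0 + 0 + 1 = 1.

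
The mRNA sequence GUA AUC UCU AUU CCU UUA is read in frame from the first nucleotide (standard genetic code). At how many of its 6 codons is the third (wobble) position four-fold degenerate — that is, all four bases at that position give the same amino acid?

3

Codon 1 GUA (Val): third position 4-fold.
Codon 2 AUC (Ile): third position 3-fold.
Codon 3 UCU (Ser): third position 4-fold.
Codon 4 AUU (Ile): third position 3-fold.
Codon 5 CCU (Pro): third position 4-fold.
Codon 6 UUA (Leu): third position 2-fold.
Four-fold degenerate third positions: 3.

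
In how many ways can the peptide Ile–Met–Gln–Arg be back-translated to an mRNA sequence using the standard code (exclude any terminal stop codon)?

Ile: 3 codons.
Met: 1 codon.
Gln: 2 codons.
Arg: 6 codons.
3 × 1 × 2 × 6 = 36.

36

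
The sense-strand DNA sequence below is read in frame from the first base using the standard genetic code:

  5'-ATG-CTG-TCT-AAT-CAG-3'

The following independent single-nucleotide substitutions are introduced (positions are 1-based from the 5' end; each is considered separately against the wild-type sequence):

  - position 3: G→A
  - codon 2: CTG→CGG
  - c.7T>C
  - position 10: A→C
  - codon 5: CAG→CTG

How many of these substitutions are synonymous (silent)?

Codon 1: ATG (Met) → ATA (Ile) — missense.
Codon 2: CTG (Leu) → CGG (Arg) — missense.
Codon 3: TCT (Ser) → CCT (Pro) — missense.
Codon 4: AAT (Asn) → CAT (His) — missense.
Codon 5: CAG (Gln) → CTG (Leu) — missense.
Synonymous: 0 of 5.

0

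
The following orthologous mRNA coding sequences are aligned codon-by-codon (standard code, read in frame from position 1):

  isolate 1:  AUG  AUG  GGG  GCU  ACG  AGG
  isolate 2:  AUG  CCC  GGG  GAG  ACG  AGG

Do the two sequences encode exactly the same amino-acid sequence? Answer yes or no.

Codon 1: AUG Met / AUG Met — identical.
Codon 2: AUG Met / CCC Pro — nonsynonymous.
Codon 3: GGG Gly / GGG Gly — identical.
Codon 4: GCU Ala / GAG Glu — nonsynonymous.
Codon 5: ACG Thr / ACG Thr — identical.
Codon 6: AGG Arg / AGG Arg — identical.
Nonsynonymous differences: 2 → different protein.

no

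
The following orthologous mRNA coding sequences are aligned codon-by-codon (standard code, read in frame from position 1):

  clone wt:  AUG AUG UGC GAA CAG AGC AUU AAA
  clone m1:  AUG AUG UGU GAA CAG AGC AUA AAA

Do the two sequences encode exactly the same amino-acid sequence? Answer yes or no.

yes

Codon 1: AUG Met / AUG Met — identical.
Codon 2: AUG Met / AUG Met — identical.
Codon 3: UGC Cys / UGU Cys — synonymous.
Codon 4: GAA Glu / GAA Glu — identical.
Codon 5: CAG Gln / CAG Gln — identical.
Codon 6: AGC Ser / AGC Ser — identical.
Codon 7: AUU Ile / AUA Ile — synonymous.
Codon 8: AAA Lys / AAA Lys — identical.
Nonsynonymous differences: 0 → same protein.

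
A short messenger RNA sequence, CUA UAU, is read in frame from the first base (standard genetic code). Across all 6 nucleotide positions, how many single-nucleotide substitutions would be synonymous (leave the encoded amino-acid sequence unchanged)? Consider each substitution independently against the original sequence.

Codon 1 (CUA, Leu): 4 synonymous substitutions.
Codon 2 (UAU, Tyr): 1 synonymous substitution.
Total: 4 + 1 = 5.

5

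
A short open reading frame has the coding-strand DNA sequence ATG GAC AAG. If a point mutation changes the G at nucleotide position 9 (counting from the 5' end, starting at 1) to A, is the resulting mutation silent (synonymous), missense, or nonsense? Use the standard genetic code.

silent

Position 9 falls in codon 3: AAG → Lys.
After the substitution the codon is AAA → Lys.
Both encode Lys, so the change is synonymous.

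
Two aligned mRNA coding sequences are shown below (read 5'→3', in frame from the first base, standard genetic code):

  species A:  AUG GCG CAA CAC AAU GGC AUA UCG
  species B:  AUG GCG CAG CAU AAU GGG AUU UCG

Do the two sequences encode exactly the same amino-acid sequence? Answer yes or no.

Codon 1: AUG Met / AUG Met — identical.
Codon 2: GCG Ala / GCG Ala — identical.
Codon 3: CAA Gln / CAG Gln — synonymous.
Codon 4: CAC His / CAU His — synonymous.
Codon 5: AAU Asn / AAU Asn — identical.
Codon 6: GGC Gly / GGG Gly — synonymous.
Codon 7: AUA Ile / AUU Ile — synonymous.
Codon 8: UCG Ser / UCG Ser — identical.
Nonsynonymous differences: 0 → same protein.

yes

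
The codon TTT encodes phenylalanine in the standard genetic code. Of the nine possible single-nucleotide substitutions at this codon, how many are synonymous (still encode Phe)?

1

Position 1: none → 0 synonymous.
Position 2: none → 0 synonymous.
Position 3: TTC → 1 synonymous.
Total: 0 + 0 + 1 = 1.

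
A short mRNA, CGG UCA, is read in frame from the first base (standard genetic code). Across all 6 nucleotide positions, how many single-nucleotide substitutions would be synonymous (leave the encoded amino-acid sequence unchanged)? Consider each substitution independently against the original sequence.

Codon 1 (CGG, Arg): 4 synonymous substitutions.
Codon 2 (UCA, Ser): 3 synonymous substitutions.
Total: 4 + 3 = 7.

7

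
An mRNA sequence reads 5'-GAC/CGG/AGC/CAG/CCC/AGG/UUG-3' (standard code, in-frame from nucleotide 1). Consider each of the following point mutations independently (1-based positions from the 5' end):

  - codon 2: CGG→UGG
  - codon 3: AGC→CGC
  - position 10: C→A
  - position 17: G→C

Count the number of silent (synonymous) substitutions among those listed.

Codon 2: CGG (Arg) → UGG (Trp) — missense.
Codon 3: AGC (Ser) → CGC (Arg) — missense.
Codon 4: CAG (Gln) → AAG (Lys) — missense.
Codon 6: AGG (Arg) → ACG (Thr) — missense.
Synonymous: 0 of 4.

0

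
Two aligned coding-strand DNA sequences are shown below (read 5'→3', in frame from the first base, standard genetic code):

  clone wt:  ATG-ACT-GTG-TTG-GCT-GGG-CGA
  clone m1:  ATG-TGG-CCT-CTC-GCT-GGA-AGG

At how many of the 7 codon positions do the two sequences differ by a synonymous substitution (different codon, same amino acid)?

Codon 1: ATG Met / ATG Met — identical.
Codon 2: ACT Thr / TGG Trp — nonsynonymous.
Codon 3: GTG Val / CCT Pro — nonsynonymous.
Codon 4: TTG Leu / CTC Leu — synonymous.
Codon 5: GCT Ala / GCT Ala — identical.
Codon 6: GGG Gly / GGA Gly — synonymous.
Codon 7: CGA Arg / AGG Arg — synonymous.
Synonymous differences: 3.

3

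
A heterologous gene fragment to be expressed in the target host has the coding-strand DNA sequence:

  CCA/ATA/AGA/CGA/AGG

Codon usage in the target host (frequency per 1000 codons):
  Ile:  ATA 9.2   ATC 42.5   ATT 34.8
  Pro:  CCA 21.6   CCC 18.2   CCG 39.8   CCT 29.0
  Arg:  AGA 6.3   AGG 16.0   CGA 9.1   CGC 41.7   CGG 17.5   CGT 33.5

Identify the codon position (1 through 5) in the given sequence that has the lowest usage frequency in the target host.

3

Codon 1 CCA (Pro): 21.6 per 1000.
Codon 2 ATA (Ile): 9.2 per 1000.
Codon 3 AGA (Arg): 6.3 per 1000.
Codon 4 CGA (Arg): 9.1 per 1000.
Codon 5 AGG (Arg): 16.0 per 1000.
Lowest frequency is 6.3 at codon 3.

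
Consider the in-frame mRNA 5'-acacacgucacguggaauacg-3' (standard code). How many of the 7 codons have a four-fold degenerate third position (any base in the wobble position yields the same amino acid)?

Codon 1 ACA (Thr): third position 4-fold.
Codon 2 CAC (His): third position 2-fold.
Codon 3 GUC (Val): third position 4-fold.
Codon 4 ACG (Thr): third position 4-fold.
Codon 5 UGG (Trp): third position 1-fold.
Codon 6 AAU (Asn): third position 2-fold.
Codon 7 ACG (Thr): third position 4-fold.
Four-fold degenerate third positions: 4.

4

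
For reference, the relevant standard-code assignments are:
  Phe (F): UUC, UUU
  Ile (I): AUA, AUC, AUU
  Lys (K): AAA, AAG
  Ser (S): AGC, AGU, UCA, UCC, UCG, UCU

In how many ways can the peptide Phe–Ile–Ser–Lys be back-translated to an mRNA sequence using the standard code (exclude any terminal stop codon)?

72

Phe: 2 codons.
Ile: 3 codons.
Ser: 6 codons.
Lys: 2 codons.
2 × 3 × 6 × 2 = 72.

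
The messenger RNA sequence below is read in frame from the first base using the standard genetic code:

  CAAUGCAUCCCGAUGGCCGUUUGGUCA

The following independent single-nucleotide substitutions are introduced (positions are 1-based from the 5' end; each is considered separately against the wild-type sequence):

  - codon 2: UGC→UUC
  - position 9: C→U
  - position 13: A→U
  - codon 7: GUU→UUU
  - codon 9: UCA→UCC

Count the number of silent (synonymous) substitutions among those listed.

2

Codon 2: UGC (Cys) → UUC (Phe) — missense.
Codon 3: AUC (Ile) → AUU (Ile) — synonymous.
Codon 5: AUG (Met) → UUG (Leu) — missense.
Codon 7: GUU (Val) → UUU (Phe) — missense.
Codon 9: UCA (Ser) → UCC (Ser) — synonymous.
Synonymous: 2 of 5.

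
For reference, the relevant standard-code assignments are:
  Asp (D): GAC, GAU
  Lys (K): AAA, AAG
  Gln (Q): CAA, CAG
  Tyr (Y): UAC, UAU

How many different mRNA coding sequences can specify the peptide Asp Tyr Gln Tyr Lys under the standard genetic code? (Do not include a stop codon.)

Asp: 2 codons.
Tyr: 2 codons.
Gln: 2 codons.
Tyr: 2 codons.
Lys: 2 codons.
2 × 2 × 2 × 2 × 2 = 32.

32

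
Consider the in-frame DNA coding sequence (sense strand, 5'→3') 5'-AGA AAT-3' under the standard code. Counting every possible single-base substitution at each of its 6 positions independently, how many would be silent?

Codon 1 (AGA, Arg): 2 synonymous substitutions.
Codon 2 (AAT, Asn): 1 synonymous substitution.
Total: 2 + 1 = 3.

3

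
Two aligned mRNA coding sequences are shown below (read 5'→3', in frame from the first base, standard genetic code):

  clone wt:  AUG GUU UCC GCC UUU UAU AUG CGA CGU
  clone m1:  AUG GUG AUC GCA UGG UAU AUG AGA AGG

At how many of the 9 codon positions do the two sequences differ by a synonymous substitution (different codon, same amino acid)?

4

Codon 1: AUG Met / AUG Met — identical.
Codon 2: GUU Val / GUG Val — synonymous.
Codon 3: UCC Ser / AUC Ile — nonsynonymous.
Codon 4: GCC Ala / GCA Ala — synonymous.
Codon 5: UUU Phe / UGG Trp — nonsynonymous.
Codon 6: UAU Tyr / UAU Tyr — identical.
Codon 7: AUG Met / AUG Met — identical.
Codon 8: CGA Arg / AGA Arg — synonymous.
Codon 9: CGU Arg / AGG Arg — synonymous.
Synonymous differences: 4.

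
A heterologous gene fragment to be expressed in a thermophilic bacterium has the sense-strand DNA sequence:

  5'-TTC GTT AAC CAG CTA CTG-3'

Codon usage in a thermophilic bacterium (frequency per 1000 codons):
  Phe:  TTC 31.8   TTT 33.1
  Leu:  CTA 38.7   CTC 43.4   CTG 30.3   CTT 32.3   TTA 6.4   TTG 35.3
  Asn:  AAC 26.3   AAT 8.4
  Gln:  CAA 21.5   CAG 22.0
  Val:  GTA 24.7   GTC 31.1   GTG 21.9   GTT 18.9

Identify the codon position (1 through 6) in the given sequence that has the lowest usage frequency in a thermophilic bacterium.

Codon 1 TTC (Phe): 31.8 per 1000.
Codon 2 GTT (Val): 18.9 per 1000.
Codon 3 AAC (Asn): 26.3 per 1000.
Codon 4 CAG (Gln): 22.0 per 1000.
Codon 5 CTA (Leu): 38.7 per 1000.
Codon 6 CTG (Leu): 30.3 per 1000.
Lowest frequency is 18.9 at codon 2.

2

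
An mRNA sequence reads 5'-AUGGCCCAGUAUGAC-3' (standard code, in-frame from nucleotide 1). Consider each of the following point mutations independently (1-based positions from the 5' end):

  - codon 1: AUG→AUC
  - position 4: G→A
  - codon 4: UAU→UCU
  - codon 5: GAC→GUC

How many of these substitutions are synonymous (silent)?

0

Codon 1: AUG (Met) → AUC (Ile) — missense.
Codon 2: GCC (Ala) → ACC (Thr) — missense.
Codon 4: UAU (Tyr) → UCU (Ser) — missense.
Codon 5: GAC (Asp) → GUC (Val) — missense.
Synonymous: 0 of 4.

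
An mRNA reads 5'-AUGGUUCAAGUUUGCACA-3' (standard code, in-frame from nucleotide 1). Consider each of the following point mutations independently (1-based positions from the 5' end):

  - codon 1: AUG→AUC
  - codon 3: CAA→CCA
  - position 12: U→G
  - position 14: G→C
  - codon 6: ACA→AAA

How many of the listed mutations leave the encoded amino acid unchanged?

1

Codon 1: AUG (Met) → AUC (Ile) — missense.
Codon 3: CAA (Gln) → CCA (Pro) — missense.
Codon 4: GUU (Val) → GUG (Val) — synonymous.
Codon 5: UGC (Cys) → UCC (Ser) — missense.
Codon 6: ACA (Thr) → AAA (Lys) — missense.
Synonymous: 1 of 5.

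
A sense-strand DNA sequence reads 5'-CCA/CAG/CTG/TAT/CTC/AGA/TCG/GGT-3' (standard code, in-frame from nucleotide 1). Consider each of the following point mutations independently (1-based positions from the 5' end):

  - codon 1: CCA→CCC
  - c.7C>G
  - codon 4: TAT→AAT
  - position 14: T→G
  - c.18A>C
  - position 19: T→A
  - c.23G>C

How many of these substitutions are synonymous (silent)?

1

Codon 1: CCA (Pro) → CCC (Pro) — synonymous.
Codon 3: CTG (Leu) → GTG (Val) — missense.
Codon 4: TAT (Tyr) → AAT (Asn) — missense.
Codon 5: CTC (Leu) → CGC (Arg) — missense.
Codon 6: AGA (Arg) → AGC (Ser) — missense.
Codon 7: TCG (Ser) → ACG (Thr) — missense.
Codon 8: GGT (Gly) → GCT (Ala) — missense.
Synonymous: 1 of 7.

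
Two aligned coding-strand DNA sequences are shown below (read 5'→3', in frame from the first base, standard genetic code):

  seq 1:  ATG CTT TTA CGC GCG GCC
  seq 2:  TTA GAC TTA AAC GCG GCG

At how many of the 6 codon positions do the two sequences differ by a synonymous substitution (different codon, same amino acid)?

1

Codon 1: ATG Met / TTA Leu — nonsynonymous.
Codon 2: CTT Leu / GAC Asp — nonsynonymous.
Codon 3: TTA Leu / TTA Leu — identical.
Codon 4: CGC Arg / AAC Asn — nonsynonymous.
Codon 5: GCG Ala / GCG Ala — identical.
Codon 6: GCC Ala / GCG Ala — synonymous.
Synonymous differences: 1.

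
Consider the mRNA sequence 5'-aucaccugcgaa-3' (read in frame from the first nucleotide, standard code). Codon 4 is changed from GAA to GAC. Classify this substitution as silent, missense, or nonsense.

Position 12 falls in codon 4: GAA → Glu.
After the substitution the codon is GAC → Asp.
Glu ≠ Asp, so this is a missense mutation.

missense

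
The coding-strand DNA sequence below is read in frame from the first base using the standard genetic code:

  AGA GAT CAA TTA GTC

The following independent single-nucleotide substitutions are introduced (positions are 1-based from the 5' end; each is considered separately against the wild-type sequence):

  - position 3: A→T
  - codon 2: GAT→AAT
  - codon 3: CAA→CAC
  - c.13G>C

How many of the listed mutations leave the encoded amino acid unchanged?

0

Codon 1: AGA (Arg) → AGT (Ser) — missense.
Codon 2: GAT (Asp) → AAT (Asn) — missense.
Codon 3: CAA (Gln) → CAC (His) — missense.
Codon 5: GTC (Val) → CTC (Leu) — missense.
Synonymous: 0 of 4.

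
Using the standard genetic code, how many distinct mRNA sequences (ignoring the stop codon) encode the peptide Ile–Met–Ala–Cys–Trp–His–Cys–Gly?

384

Ile: 3 codons.
Met: 1 codon.
Ala: 4 codons.
Cys: 2 codons.
Trp: 1 codon.
His: 2 codons.
Cys: 2 codons.
Gly: 4 codons.
3 × 1 × 4 × 2 × 1 × 2 × 2 × 4 = 384.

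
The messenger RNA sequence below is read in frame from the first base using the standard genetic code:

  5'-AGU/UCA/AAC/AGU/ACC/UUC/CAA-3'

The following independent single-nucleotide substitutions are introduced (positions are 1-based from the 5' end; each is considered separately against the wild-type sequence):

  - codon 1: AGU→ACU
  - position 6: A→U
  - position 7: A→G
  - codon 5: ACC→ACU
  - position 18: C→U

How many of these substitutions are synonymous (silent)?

Codon 1: AGU (Ser) → ACU (Thr) — missense.
Codon 2: UCA (Ser) → UCU (Ser) — synonymous.
Codon 3: AAC (Asn) → GAC (Asp) — missense.
Codon 5: ACC (Thr) → ACU (Thr) — synonymous.
Codon 6: UUC (Phe) → UUU (Phe) — synonymous.
Synonymous: 3 of 5.

3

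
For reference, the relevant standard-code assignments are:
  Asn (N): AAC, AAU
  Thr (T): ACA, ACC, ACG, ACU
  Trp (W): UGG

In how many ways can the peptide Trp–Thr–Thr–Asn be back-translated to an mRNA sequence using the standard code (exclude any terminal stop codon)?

32

Trp: 1 codon.
Thr: 4 codons.
Thr: 4 codons.
Asn: 2 codons.
1 × 4 × 4 × 2 = 32.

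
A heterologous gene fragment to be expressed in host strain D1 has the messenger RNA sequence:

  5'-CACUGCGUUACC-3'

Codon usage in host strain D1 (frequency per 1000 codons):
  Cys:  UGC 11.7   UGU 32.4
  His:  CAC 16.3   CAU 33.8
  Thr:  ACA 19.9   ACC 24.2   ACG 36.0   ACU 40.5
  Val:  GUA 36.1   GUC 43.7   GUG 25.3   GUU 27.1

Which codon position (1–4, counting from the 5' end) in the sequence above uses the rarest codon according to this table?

2

Codon 1 CAC (His): 16.3 per 1000.
Codon 2 UGC (Cys): 11.7 per 1000.
Codon 3 GUU (Val): 27.1 per 1000.
Codon 4 ACC (Thr): 24.2 per 1000.
Lowest frequency is 11.7 at codon 2.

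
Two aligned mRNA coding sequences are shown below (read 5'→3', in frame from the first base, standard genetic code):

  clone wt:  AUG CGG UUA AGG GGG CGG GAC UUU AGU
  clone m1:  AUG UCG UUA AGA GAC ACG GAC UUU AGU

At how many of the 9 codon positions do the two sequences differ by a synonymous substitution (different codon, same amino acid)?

Codon 1: AUG Met / AUG Met — identical.
Codon 2: CGG Arg / UCG Ser — nonsynonymous.
Codon 3: UUA Leu / UUA Leu — identical.
Codon 4: AGG Arg / AGA Arg — synonymous.
Codon 5: GGG Gly / GAC Asp — nonsynonymous.
Codon 6: CGG Arg / ACG Thr — nonsynonymous.
Codon 7: GAC Asp / GAC Asp — identical.
Codon 8: UUU Phe / UUU Phe — identical.
Codon 9: AGU Ser / AGU Ser — identical.
Synonymous differences: 1.

1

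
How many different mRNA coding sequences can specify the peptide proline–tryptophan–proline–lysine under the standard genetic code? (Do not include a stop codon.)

32

Pro: 4 codons.
Trp: 1 codon.
Pro: 4 codons.
Lys: 2 codons.
4 × 1 × 4 × 2 = 32.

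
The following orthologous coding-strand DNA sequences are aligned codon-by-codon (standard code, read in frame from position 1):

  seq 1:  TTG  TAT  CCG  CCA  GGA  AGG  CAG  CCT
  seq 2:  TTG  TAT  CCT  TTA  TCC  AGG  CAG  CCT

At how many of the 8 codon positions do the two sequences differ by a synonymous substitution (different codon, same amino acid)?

1

Codon 1: TTG Leu / TTG Leu — identical.
Codon 2: TAT Tyr / TAT Tyr — identical.
Codon 3: CCG Pro / CCT Pro — synonymous.
Codon 4: CCA Pro / TTA Leu — nonsynonymous.
Codon 5: GGA Gly / TCC Ser — nonsynonymous.
Codon 6: AGG Arg / AGG Arg — identical.
Codon 7: CAG Gln / CAG Gln — identical.
Codon 8: CCT Pro / CCT Pro — identical.
Synonymous differences: 1.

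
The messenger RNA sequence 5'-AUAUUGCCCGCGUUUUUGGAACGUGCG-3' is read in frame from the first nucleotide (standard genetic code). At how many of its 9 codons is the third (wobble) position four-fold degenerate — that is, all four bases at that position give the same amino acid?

4

Codon 1 AUA (Ile): third position 3-fold.
Codon 2 UUG (Leu): third position 2-fold.
Codon 3 CCC (Pro): third position 4-fold.
Codon 4 GCG (Ala): third position 4-fold.
Codon 5 UUU (Phe): third position 2-fold.
Codon 6 UUG (Leu): third position 2-fold.
Codon 7 GAA (Glu): third position 2-fold.
Codon 8 CGU (Arg): third position 4-fold.
Codon 9 GCG (Ala): third position 4-fold.
Four-fold degenerate third positions: 4.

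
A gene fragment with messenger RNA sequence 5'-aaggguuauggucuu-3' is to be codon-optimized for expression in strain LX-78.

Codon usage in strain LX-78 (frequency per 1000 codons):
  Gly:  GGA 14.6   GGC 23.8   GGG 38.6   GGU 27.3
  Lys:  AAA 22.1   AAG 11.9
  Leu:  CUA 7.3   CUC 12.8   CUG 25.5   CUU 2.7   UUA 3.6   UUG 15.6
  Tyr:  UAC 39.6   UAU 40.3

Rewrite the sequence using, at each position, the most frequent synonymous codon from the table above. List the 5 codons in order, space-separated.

AAA GGG UAU GGG CUG

Codon 1 (Lys): best is AAA at 22.1.
Codon 2 (Gly): best is GGG at 38.6.
Codon 3 (Tyr): best is UAU at 40.3.
Codon 4 (Gly): best is GGG at 38.6.
Codon 5 (Leu): best is CUG at 25.5.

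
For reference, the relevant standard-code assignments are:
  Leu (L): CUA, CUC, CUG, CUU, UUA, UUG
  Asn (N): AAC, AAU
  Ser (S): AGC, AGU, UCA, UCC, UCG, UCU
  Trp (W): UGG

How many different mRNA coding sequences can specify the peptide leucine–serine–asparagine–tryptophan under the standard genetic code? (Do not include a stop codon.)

72

Leu: 6 codons.
Ser: 6 codons.
Asn: 2 codons.
Trp: 1 codon.
6 × 6 × 2 × 1 = 72.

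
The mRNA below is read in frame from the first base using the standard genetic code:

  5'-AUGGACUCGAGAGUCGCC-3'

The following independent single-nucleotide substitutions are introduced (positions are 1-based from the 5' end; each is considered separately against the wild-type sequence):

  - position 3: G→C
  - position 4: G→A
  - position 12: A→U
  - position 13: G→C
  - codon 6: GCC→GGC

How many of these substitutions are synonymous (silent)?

0

Codon 1: AUG (Met) → AUC (Ile) — missense.
Codon 2: GAC (Asp) → AAC (Asn) — missense.
Codon 4: AGA (Arg) → AGU (Ser) — missense.
Codon 5: GUC (Val) → CUC (Leu) — missense.
Codon 6: GCC (Ala) → GGC (Gly) — missense.
Synonymous: 0 of 5.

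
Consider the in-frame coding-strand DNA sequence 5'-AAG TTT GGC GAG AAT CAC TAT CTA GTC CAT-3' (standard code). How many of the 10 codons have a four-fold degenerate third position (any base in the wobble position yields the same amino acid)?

3

Codon 1 AAG (Lys): third position 2-fold.
Codon 2 TTT (Phe): third position 2-fold.
Codon 3 GGC (Gly): third position 4-fold.
Codon 4 GAG (Glu): third position 2-fold.
Codon 5 AAT (Asn): third position 2-fold.
Codon 6 CAC (His): third position 2-fold.
Codon 7 TAT (Tyr): third position 2-fold.
Codon 8 CTA (Leu): third position 4-fold.
Codon 9 GTC (Val): third position 4-fold.
Codon 10 CAT (His): third position 2-fold.
Four-fold degenerate third positions: 3.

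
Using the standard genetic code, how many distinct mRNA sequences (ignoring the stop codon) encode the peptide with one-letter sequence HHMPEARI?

2304

His: 2 codons.
His: 2 codons.
Met: 1 codon.
Pro: 4 codons.
Glu: 2 codons.
Ala: 4 codons.
Arg: 6 codons.
Ile: 3 codons.
2 × 2 × 1 × 4 × 2 × 4 × 6 × 3 = 2304.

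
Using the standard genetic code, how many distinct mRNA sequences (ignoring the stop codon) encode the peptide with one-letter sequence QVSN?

Gln: 2 codons.
Val: 4 codons.
Ser: 6 codons.
Asn: 2 codons.
2 × 4 × 6 × 2 = 96.

96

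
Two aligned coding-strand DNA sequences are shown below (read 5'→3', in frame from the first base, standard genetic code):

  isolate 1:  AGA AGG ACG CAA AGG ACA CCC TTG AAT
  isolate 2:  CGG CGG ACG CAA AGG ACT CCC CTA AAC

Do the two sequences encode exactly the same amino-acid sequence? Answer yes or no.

Codon 1: AGA Arg / CGG Arg — synonymous.
Codon 2: AGG Arg / CGG Arg — synonymous.
Codon 3: ACG Thr / ACG Thr — identical.
Codon 4: CAA Gln / CAA Gln — identical.
Codon 5: AGG Arg / AGG Arg — identical.
Codon 6: ACA Thr / ACT Thr — synonymous.
Codon 7: CCC Pro / CCC Pro — identical.
Codon 8: TTG Leu / CTA Leu — synonymous.
Codon 9: AAT Asn / AAC Asn — synonymous.
Nonsynonymous differences: 0 → same protein.

yes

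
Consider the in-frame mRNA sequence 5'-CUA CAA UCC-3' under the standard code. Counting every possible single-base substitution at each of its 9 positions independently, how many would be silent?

8

Codon 1 (CUA, Leu): 4 synonymous substitutions.
Codon 2 (CAA, Gln): 1 synonymous substitution.
Codon 3 (UCC, Ser): 3 synonymous substitutions.
Total: 4 + 1 + 3 = 8.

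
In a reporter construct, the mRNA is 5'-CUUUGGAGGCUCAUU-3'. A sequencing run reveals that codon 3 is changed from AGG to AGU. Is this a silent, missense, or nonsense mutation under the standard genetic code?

Position 9 falls in codon 3: AGG → Arg.
After the substitution the codon is AGU → Ser.
Arg ≠ Ser, so this is a missense mutation.

missense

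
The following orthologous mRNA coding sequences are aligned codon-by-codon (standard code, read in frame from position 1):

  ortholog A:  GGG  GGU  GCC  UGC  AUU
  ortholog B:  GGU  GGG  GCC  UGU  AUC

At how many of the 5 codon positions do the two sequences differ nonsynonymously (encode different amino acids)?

Codon 1: GGG Gly / GGU Gly — synonymous.
Codon 2: GGU Gly / GGG Gly — synonymous.
Codon 3: GCC Ala / GCC Ala — identical.
Codon 4: UGC Cys / UGU Cys — synonymous.
Codon 5: AUU Ile / AUC Ile — synonymous.
Nonsynonymous differences: 0.

0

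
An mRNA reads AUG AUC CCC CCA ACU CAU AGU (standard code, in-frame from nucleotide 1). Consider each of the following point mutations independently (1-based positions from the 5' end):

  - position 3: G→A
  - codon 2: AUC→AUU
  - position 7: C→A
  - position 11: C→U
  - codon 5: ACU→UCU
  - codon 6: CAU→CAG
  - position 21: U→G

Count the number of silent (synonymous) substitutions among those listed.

Codon 1: AUG (Met) → AUA (Ile) — missense.
Codon 2: AUC (Ile) → AUU (Ile) — synonymous.
Codon 3: CCC (Pro) → ACC (Thr) — missense.
Codon 4: CCA (Pro) → CUA (Leu) — missense.
Codon 5: ACU (Thr) → UCU (Ser) — missense.
Codon 6: CAU (His) → CAG (Gln) — missense.
Codon 7: AGU (Ser) → AGG (Arg) — missense.
Synonymous: 1 of 7.

1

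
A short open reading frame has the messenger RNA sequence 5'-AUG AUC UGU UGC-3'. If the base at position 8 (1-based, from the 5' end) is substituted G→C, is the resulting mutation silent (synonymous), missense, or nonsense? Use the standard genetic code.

Position 8 falls in codon 3: UGU → Cys.
After the substitution the codon is UCU → Ser.
Cys ≠ Ser, so this is a missense mutation.

missense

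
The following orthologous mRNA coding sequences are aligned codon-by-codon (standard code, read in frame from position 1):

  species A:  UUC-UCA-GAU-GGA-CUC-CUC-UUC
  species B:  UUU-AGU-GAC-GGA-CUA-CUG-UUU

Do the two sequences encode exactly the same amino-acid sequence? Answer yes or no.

Codon 1: UUC Phe / UUU Phe — synonymous.
Codon 2: UCA Ser / AGU Ser — synonymous.
Codon 3: GAU Asp / GAC Asp — synonymous.
Codon 4: GGA Gly / GGA Gly — identical.
Codon 5: CUC Leu / CUA Leu — synonymous.
Codon 6: CUC Leu / CUG Leu — synonymous.
Codon 7: UUC Phe / UUU Phe — synonymous.
Nonsynonymous differences: 0 → same protein.

yes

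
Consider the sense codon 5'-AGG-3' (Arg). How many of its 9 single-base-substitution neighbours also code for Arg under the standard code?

Position 1: CGG → 1 synonymous.
Position 2: none → 0 synonymous.
Position 3: AGA → 1 synonymous.
Total: 1 + 0 + 1 = 2.

2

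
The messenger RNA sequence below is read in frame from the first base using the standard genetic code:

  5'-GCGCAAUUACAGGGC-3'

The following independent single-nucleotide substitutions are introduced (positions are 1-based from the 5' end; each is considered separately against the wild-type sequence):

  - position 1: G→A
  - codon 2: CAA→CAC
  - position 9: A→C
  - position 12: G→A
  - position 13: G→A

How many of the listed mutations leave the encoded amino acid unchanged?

Codon 1: GCG (Ala) → ACG (Thr) — missense.
Codon 2: CAA (Gln) → CAC (His) — missense.
Codon 3: UUA (Leu) → UUC (Phe) — missense.
Codon 4: CAG (Gln) → CAA (Gln) — synonymous.
Codon 5: GGC (Gly) → AGC (Ser) — missense.
Synonymous: 1 of 5.

1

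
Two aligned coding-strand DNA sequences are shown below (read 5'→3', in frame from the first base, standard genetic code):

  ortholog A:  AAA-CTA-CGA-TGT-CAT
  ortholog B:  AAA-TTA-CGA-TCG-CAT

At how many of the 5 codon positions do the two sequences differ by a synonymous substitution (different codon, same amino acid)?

1

Codon 1: AAA Lys / AAA Lys — identical.
Codon 2: CTA Leu / TTA Leu — synonymous.
Codon 3: CGA Arg / CGA Arg — identical.
Codon 4: TGT Cys / TCG Ser — nonsynonymous.
Codon 5: CAT His / CAT His — identical.
Synonymous differences: 1.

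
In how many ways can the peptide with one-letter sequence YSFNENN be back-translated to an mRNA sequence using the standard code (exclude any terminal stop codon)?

384

Tyr: 2 codons.
Ser: 6 codons.
Phe: 2 codons.
Asn: 2 codons.
Glu: 2 codons.
Asn: 2 codons.
Asn: 2 codons.
2 × 6 × 2 × 2 × 2 × 2 × 2 = 384.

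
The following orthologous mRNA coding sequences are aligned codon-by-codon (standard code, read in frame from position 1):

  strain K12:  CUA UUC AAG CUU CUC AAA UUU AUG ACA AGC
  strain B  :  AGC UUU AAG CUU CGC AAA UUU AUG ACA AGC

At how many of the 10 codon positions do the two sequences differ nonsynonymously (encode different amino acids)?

2

Codon 1: CUA Leu / AGC Ser — nonsynonymous.
Codon 2: UUC Phe / UUU Phe — synonymous.
Codon 3: AAG Lys / AAG Lys — identical.
Codon 4: CUU Leu / CUU Leu — identical.
Codon 5: CUC Leu / CGC Arg — nonsynonymous.
Codon 6: AAA Lys / AAA Lys — identical.
Codon 7: UUU Phe / UUU Phe — identical.
Codon 8: AUG Met / AUG Met — identical.
Codon 9: ACA Thr / ACA Thr — identical.
Codon 10: AGC Ser / AGC Ser — identical.
Nonsynonymous differences: 2.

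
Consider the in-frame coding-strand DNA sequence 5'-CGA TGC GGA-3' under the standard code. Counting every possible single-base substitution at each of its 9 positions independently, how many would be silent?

Codon 1 (CGA, Arg): 4 synonymous substitutions.
Codon 2 (TGC, Cys): 1 synonymous substitution.
Codon 3 (GGA, Gly): 3 synonymous substitutions.
Total: 4 + 1 + 3 = 8.

8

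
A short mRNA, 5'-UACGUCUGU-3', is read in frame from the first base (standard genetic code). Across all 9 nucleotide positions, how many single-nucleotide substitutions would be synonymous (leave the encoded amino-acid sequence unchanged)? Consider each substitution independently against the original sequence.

Codon 1 (UAC, Tyr): 1 synonymous substitution.
Codon 2 (GUC, Val): 3 synonymous substitutions.
Codon 3 (UGU, Cys): 1 synonymous substitution.
Total: 1 + 3 + 1 = 5.

5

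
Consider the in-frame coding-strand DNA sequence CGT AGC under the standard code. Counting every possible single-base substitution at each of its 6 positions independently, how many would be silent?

4

Codon 1 (CGT, Arg): 3 synonymous substitutions.
Codon 2 (AGC, Ser): 1 synonymous substitution.
Total: 3 + 1 = 4.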